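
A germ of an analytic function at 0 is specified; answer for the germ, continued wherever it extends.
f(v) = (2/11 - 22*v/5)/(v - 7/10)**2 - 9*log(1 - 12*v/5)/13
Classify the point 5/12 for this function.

The point is a logarithmic branch point.

The term (-9/13)*log(1 - v/(5/12)) has argument 1 - 5/12/(5/12) = 0 at 5/12: a logarithmic (infinitely-sheeted) branch point; the remaining terms are analytic or single-valued there.


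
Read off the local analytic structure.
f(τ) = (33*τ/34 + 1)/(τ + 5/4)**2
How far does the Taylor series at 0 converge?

The radius of convergence is 5/4.

Denominator factor (τ + 5/4)^2: pole of order 2 at -5/4, modulus 5/4.
The radius of convergence is the smallest modulus among the singular points: 5/4.


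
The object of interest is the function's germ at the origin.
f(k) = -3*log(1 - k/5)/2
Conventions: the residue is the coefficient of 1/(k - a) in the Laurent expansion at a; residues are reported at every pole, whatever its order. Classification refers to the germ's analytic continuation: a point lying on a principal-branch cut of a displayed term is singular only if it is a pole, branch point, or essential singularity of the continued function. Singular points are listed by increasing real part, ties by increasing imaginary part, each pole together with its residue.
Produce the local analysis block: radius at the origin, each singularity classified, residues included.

Radius of convergence at 0: 5.
At 5: a logarithmic branch point.

Branch term (-3/2)*log(1 - k/(5)): its argument vanishes at k = 5, a logarithmic branch point, modulus 5.
The radius of convergence is the smallest modulus among the singular points: 5.


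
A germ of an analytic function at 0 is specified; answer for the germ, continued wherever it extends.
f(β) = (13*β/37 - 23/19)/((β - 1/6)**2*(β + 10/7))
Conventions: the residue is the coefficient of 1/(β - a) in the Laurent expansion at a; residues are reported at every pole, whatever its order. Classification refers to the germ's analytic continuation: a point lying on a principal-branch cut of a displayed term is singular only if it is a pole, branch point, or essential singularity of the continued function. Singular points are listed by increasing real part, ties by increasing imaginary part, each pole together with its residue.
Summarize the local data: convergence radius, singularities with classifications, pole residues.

Radius of convergence at 0: 1/6.
At -10/7: a pole of order 1; residue -2123604/3155767.
At 1/6: a pole of order 2; residue 2123604/3155767.

Denominator factor (β - 1/6)^2: pole of order 2 at 1/6, modulus 1/6.
Denominator factor (β + 10/7): pole of order 1 at -10/7, modulus 10/7.
The radius of convergence is the smallest modulus among the singular points: 1/6.
At the order-1 pole -10/7 set g(β) = (β - (-10/7))*f(β) = (13*β/37 - 23/19)/(β - 1/6)**2.
Simple pole: residue = g(a) at a = -10/7, which is -2123604/3155767.
At the order-2 pole 1/6 set g(β) = (β - (1/6))^2*f(β) = (13*β/37 - 23/19)/(β + 10/7).
Order-2 pole: residue = g'(a); g'(1/6) = 2123604/3155767, so the residue is 2123604/3155767.
List the singular points by increasing real part (a conjugate pair: the negative imaginary part first).


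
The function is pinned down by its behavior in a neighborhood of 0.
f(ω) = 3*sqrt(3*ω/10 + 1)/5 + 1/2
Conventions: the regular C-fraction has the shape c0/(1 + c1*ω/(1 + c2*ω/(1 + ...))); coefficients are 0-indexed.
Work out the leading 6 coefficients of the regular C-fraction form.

Taylor coefficients (expand at 0): a_0 = 11/10, a_1 = 9/100, a_2 = -27/4000, a_3 = 81/80000, a_4 = -243/1280000, a_5 = 5103/128000000.
c0 = a_0 = 11/10. Peel one level at a time: if S = 1 + c*ω/S' with S'(0) = 1, then c is the ω-coefficient of S and S' = c*ω/(S - 1).
S_1 = c0/f = 1 + (-9/110)*ω + (621/48400)*ω^2 + ...; c1 = -9/110.
S_2 = c1*ω/(S_1 - 1) = 1 + (69/440)*ω + (-9/1600)*ω^2 + ...; c2 = 69/440.
S_3 = c2*ω/(S_2 - 1) = 1 + (33/920)*ω + (-693/169280)*ω^2 + ...; c3 = 33/920.
S_4 = c3*ω/(S_3 - 1) = 1 + (21/184)*ω + (-9/1600)*ω^2 + ...; c4 = 21/184.
S_5 = c4*ω/(S_4 - 1) = 1 + (69/1400)*ω + ...; c5 = 69/1400.

The regular C-fraction coefficients are [11/10, -9/110, 69/440, 33/920, 21/184, 69/1400].


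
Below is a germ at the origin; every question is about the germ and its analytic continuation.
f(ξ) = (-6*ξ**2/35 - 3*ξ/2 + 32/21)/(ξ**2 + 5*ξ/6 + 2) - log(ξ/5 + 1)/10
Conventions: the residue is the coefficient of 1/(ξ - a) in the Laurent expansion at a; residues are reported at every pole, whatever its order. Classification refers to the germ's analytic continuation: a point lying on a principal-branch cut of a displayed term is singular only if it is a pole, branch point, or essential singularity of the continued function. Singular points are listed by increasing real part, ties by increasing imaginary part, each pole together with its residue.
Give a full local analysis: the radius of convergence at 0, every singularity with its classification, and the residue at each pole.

Denominator factor (ξ**2 + 5*ξ/6 + 2): discriminant -263/36, complex-conjugate roots (-5/12) + ((1/12)*sqrt(263))*i and (-5/12) - ((1/12)*sqrt(263))*i; poles of order 1, moduli sqrt(2) and sqrt(2).
Branch term (-1/10)*log(1 - ξ/(-5)): its argument vanishes at ξ = -5, a logarithmic branch point, modulus 5.
The radius of convergence is the smallest modulus among the singular points: sqrt(2).
The branch term is analytic at (-5/12) - ((1/12)*sqrt(263))*i and contributes nothing to the residue; only the rational part matters.
The factor ξ**2 + 5*ξ/6 + 2 splits as (ξ - a)(ξ - a') with a = (-5/12) - ((1/12)*sqrt(263))*i, a' = (-5/12) + ((1/12)*sqrt(263))*i. At the order-1 pole a set g(ξ) = (ξ - a)*(rational part) = [-6*ξ**2/35 - 3*ξ/2 + 32/21] / (ξ - a').
Simple pole: residue = g(a) at a = (-5/12) - ((1/12)*sqrt(263))*i, which is (-19/28) + ((2043/36820)*sqrt(263))*i.
The branch term is analytic at (-5/12) + ((1/12)*sqrt(263))*i and contributes nothing to the residue; only the rational part matters.
The factor ξ**2 + 5*ξ/6 + 2 splits as (ξ - a)(ξ - a') with a = (-5/12) + ((1/12)*sqrt(263))*i, a' = (-5/12) - ((1/12)*sqrt(263))*i. At the order-1 pole a set g(ξ) = (ξ - a)*(rational part) = [-6*ξ**2/35 - 3*ξ/2 + 32/21] / (ξ - a').
Simple pole: residue = g(a) at a = (-5/12) + ((1/12)*sqrt(263))*i, which is (-19/28) - ((2043/36820)*sqrt(263))*i.
List the singular points by increasing real part (a conjugate pair: the negative imaginary part first).

Radius of convergence at 0: sqrt(2).
At -5: a logarithmic branch point.
At (-5/12) - ((1/12)*sqrt(263))*i: a pole of order 1; residue (-19/28) + ((2043/36820)*sqrt(263))*i.
At (-5/12) + ((1/12)*sqrt(263))*i: a pole of order 1; residue (-19/28) - ((2043/36820)*sqrt(263))*i.


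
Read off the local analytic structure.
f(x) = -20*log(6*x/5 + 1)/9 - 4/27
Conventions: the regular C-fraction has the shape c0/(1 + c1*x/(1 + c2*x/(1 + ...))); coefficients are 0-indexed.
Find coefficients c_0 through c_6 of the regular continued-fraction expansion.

The regular C-fraction coefficients are [-4/27, -18, 93/5, 1/155, 92/155, 93/575, 252/575].

Taylor coefficients (expand at 0): a_0 = -4/27, a_1 = -8/3, a_2 = 8/5, a_3 = -32/25, a_4 = 144/125, a_5 = -3456/3125, a_6 = 3456/3125.
c0 = a_0 = -4/27. Peel one level at a time: if S = 1 + c*x/S' with S'(0) = 1, then c is the x-coefficient of S and S' = c*x/(S - 1).
S_1 = c0/f = 1 + (-18)*x + (1674/5)*x^2 + ...; c1 = -18.
S_2 = c1*x/(S_1 - 1) = 1 + (93/5)*x + (-3/25)*x^2 + ...; c2 = 93/5.
S_3 = c2*x/(S_2 - 1) = 1 + (1/155)*x + (-92/24025)*x^2 + ...; c3 = 1/155.
S_4 = c3*x/(S_3 - 1) = 1 + (92/155)*x + (-12/125)*x^2 + ...; c4 = 92/155.
S_5 = c4*x/(S_4 - 1) = 1 + (93/575)*x + (-23436/330625)*x^2 + ...; c5 = 93/575.
S_6 = c5*x/(S_5 - 1) = 1 + (252/575)*x + ...; c6 = 252/575.


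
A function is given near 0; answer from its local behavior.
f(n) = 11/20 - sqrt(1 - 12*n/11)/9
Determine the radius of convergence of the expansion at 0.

The radius of convergence is 11/12.

Branch term (-1/9)*sqrt(1 - n/(11/12)): its argument vanishes at n = 11/12, a square-root branch point, modulus 11/12.
The radius of convergence is the smallest modulus among the singular points: 11/12.


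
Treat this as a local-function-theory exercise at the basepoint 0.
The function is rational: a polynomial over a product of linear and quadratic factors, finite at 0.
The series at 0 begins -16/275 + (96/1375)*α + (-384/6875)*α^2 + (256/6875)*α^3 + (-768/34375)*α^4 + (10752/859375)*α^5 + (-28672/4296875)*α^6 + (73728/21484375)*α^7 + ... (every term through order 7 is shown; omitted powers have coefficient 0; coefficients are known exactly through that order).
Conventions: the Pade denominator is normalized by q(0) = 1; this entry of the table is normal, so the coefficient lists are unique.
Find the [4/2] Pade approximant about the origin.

The Pade approximant has numerator coefficients [-16/275, 64/4125, -128/34375, 128/171875, -256/2578125]; denominator coefficients [1, 14/15, 28/125].

Taylor coefficients needed (read off): a_0 = -16/275, a_1 = 96/1375, a_2 = -384/6875, a_3 = 256/6875, a_4 = -768/34375, a_5 = 10752/859375, a_6 = -28672/4296875.
Write the denominator as Q(α) = 1 + q1*α + q2*α^2. Requiring Q*f - P = O(α^7) with deg P <= 4 kills the coefficients of α^5..α^6 in Q*f:
  α^5: a_5 + q1*a_4 + q2*a_3 = 0, i.e. 10752/859375 + (-768/34375)*q1 + (256/6875)*q2 = 0.
  α^6: a_6 + q1*a_5 + q2*a_4 = 0, i.e. -28672/4296875 + (10752/859375)*q1 + (-768/34375)*q2 = 0.
Solving this linear system: q1 = 14/15, q2 = 28/125.
The numerator is Q*f truncated at degree 4: P0 = a_0 = -16/275; P1 = a_1 + q1*a_0 = 64/4125; P2 = a_2 + q1*a_1 + q2*a_0 = -128/34375; P3 = a_3 + q1*a_2 + q2*a_1 = 128/171875; P4 = a_4 + q1*a_3 + q2*a_2 = -256/2578125.


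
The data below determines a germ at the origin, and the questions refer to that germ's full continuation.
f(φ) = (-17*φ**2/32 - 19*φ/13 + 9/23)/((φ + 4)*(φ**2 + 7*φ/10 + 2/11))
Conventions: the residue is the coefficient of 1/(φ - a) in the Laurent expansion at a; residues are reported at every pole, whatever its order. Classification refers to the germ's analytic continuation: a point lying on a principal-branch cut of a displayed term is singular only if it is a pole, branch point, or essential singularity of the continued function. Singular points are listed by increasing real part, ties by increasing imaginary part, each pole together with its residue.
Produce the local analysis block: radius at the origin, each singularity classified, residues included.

Radius of convergence at 0: (1/11)*sqrt(22).
At -4: a pole of order 1; residue -74415/440128.
At (-7/20) - ((3/220)*sqrt(319))*i: a pole of order 1; residue (-159403/880256) + ((2044591/76582272)*sqrt(319))*i.
At (-7/20) + ((3/220)*sqrt(319))*i: a pole of order 1; residue (-159403/880256) - ((2044591/76582272)*sqrt(319))*i.

Denominator factor (φ + 4): pole of order 1 at -4, modulus 4.
Denominator factor (φ**2 + 7*φ/10 + 2/11): discriminant -261/1100, complex-conjugate roots (-7/20) + ((3/220)*sqrt(319))*i and (-7/20) - ((3/220)*sqrt(319))*i; poles of order 1, moduli (1/11)*sqrt(22) and (1/11)*sqrt(22).
The radius of convergence is the smallest modulus among the singular points: (1/11)*sqrt(22).
At the order-1 pole -4 set g(φ) = (φ - (-4))*f(φ) = (-17*φ**2/32 - 19*φ/13 + 9/23)/(φ**2 + 7*φ/10 + 2/11).
Simple pole: residue = g(a) at a = -4, which is -74415/440128.
The factor φ**2 + 7*φ/10 + 2/11 splits as (φ - a)(φ - a') with a = (-7/20) - ((3/220)*sqrt(319))*i, a' = (-7/20) + ((3/220)*sqrt(319))*i. At the order-1 pole a set g(φ) = (φ - a)*f(φ) = [(-17*φ**2/32 - 19*φ/13 + 9/23)/(φ + 4)] / (φ - a').
Simple pole: residue = g(a) at a = (-7/20) - ((3/220)*sqrt(319))*i, which is (-159403/880256) + ((2044591/76582272)*sqrt(319))*i.
The factor φ**2 + 7*φ/10 + 2/11 splits as (φ - a)(φ - a') with a = (-7/20) + ((3/220)*sqrt(319))*i, a' = (-7/20) - ((3/220)*sqrt(319))*i. At the order-1 pole a set g(φ) = (φ - a)*f(φ) = [(-17*φ**2/32 - 19*φ/13 + 9/23)/(φ + 4)] / (φ - a').
Simple pole: residue = g(a) at a = (-7/20) + ((3/220)*sqrt(319))*i, which is (-159403/880256) - ((2044591/76582272)*sqrt(319))*i.
List the singular points by increasing real part (a conjugate pair: the negative imaginary part first).


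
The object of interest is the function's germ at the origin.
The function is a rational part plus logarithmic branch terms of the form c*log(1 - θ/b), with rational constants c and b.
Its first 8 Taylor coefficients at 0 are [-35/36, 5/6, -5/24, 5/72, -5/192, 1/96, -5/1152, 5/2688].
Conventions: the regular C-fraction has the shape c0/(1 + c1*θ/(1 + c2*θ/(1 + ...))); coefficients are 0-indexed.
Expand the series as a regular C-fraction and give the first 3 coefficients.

Taylor coefficients (read off): a_0 = -35/36, a_1 = 5/6, a_2 = -5/24.
c0 = a_0 = -35/36. Peel one level at a time: if S = 1 + c*θ/S' with S'(0) = 1, then c is the θ-coefficient of S and S' = c*θ/(S - 1).
S_1 = c0/f = 1 + (6/7)*θ + (51/98)*θ^2 + ...; c1 = 6/7.
S_2 = c1*θ/(S_1 - 1) = 1 + (-17/28)*θ + ...; c2 = -17/28.

The regular C-fraction coefficients are [-35/36, 6/7, -17/28].


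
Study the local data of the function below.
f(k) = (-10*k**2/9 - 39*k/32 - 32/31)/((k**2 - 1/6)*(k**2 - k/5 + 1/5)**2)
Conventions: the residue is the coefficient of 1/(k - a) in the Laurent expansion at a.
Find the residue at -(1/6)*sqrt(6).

The residue is -2816639/262384 + (2429681/393576)*sqrt(6).

The factor k**2 - 1/6 splits as (k - a)(k - a') with a = -(1/6)*sqrt(6), a' = (1/6)*sqrt(6). At the order-1 pole a set g(k) = (k - a)*f(k) = [(-10*k**2/9 - 39*k/32 - 32/31)/(k**2 - k/5 + 1/5)**2] / (k - a').
Simple pole: residue = g(a) at a = -(1/6)*sqrt(6), which is -2816639/262384 + (2429681/393576)*sqrt(6).


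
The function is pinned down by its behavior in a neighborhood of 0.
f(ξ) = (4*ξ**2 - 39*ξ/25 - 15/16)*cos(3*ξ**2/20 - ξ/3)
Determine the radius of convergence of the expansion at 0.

The factor cos(3*ξ**2/20 - ξ/3) is entire and contributes no finite singular point.
The polynomial part has no poles.
No finite singular points: the Taylor series at 0 converges everywhere.

The radius of convergence is infinite.


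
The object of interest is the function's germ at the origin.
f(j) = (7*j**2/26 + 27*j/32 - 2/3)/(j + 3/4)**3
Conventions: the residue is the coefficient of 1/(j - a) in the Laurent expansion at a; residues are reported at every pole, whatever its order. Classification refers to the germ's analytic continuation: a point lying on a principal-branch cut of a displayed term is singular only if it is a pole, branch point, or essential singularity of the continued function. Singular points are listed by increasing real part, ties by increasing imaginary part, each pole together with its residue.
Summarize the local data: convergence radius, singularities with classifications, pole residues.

Denominator factor (j + 3/4)^3: pole of order 3 at -3/4, modulus 3/4.
The radius of convergence is the smallest modulus among the singular points: 3/4.
At the order-3 pole -3/4 set g(j) = (j - (-3/4))^3*f(j) = 7*j**2/26 + 27*j/32 - 2/3.
Order-3 pole: residue = g''(a)/2; g''(-3/4) = 7/13, so the residue is 7/26.

Radius of convergence at 0: 3/4.
At -3/4: a pole of order 3; residue 7/26.


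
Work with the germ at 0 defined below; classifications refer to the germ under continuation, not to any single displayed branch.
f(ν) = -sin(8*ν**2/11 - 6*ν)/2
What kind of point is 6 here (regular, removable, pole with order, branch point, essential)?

The point is a regular point.

There is no denominator, hence no pole anywhere.
The factor sin(8*ν**2/11 - 6*ν) is entire.
So the germ continues analytically to 6.


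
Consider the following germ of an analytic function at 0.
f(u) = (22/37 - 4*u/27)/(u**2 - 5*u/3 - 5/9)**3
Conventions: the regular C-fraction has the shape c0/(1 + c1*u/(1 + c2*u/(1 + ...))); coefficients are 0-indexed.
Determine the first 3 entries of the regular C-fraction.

Taylor coefficients (expand at 0): a_0 = -16038/4625, a_1 = 148338/4625, a_2 = -4943106/23125.
c0 = a_0 = -16038/4625. Peel one level at a time: if S = 1 + c*u/S' with S'(0) = 1, then c is the u-coefficient of S and S' = c*u/(S - 1).
S_1 = c0/f = 1 + (2747/297)*u + (10542962/441045)*u^2 + ...; c1 = 2747/297.
S_2 = c1*u/(S_1 - 1) = 1 + (-10542962/4079295)*u + ...; c2 = -10542962/4079295.

The regular C-fraction coefficients are [-16038/4625, 2747/297, -10542962/4079295].


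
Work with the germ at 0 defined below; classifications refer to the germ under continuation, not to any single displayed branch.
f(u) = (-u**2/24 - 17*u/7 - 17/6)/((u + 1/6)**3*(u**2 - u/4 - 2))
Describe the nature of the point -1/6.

The point is a pole of order 3.

The denominator factor u + 1/6 vanishes at -1/6 and appears to the power 3; the numerator there equals -14695/6048, nonzero, and no other factor vanishes.
Hence a pole whose order is the multiplicity, 3.


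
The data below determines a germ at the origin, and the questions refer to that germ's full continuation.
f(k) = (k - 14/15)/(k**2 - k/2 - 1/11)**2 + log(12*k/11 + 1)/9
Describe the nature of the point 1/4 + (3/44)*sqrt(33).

The point is a pole of order 2.

The denominator factor k**2 - k/2 - 1/11 vanishes at 1/4 + (3/44)*sqrt(33) and appears to the power 2; the numerator there equals -41/60 + (3/44)*sqrt(33), nonzero, and no other factor vanishes.
The branch terms are analytic at this point.
Hence a pole whose order is the multiplicity, 2.


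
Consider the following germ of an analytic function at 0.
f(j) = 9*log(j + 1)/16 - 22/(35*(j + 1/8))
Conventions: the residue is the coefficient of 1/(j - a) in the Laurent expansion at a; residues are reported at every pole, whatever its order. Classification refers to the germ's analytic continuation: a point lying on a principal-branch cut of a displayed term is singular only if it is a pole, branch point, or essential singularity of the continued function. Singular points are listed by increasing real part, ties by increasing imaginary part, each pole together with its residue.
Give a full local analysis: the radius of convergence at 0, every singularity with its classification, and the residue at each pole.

Radius of convergence at 0: 1/8.
At -1: a logarithmic branch point.
At -1/8: a pole of order 1; residue -22/35.

Denominator factor (j + 1/8): pole of order 1 at -1/8, modulus 1/8.
Branch term (9/16)*log(1 - j/(-1)): its argument vanishes at j = -1, a logarithmic branch point, modulus 1.
The radius of convergence is the smallest modulus among the singular points: 1/8.
The branch term is analytic at -1/8 and contributes nothing to the residue; only the rational part matters.
At the order-1 pole -1/8 set g(j) = (j - (-1/8))*(rational part) = -22/35.
Simple pole: residue = g(a) at a = -1/8, which is -22/35.
List the singular points by increasing real part (a conjugate pair: the negative imaginary part first).


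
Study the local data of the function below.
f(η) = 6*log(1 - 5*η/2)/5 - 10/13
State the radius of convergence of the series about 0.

The radius of convergence is 2/5.

Branch term (6/5)*log(1 - η/(2/5)): its argument vanishes at η = 2/5, a logarithmic branch point, modulus 2/5.
The radius of convergence is the smallest modulus among the singular points: 2/5.


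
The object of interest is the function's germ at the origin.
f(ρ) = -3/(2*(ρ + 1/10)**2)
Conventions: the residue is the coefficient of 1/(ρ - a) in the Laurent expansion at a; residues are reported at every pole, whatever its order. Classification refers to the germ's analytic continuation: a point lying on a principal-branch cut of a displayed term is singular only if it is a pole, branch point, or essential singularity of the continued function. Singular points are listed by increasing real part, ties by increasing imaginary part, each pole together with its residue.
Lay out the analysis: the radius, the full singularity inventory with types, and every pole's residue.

Denominator factor (ρ + 1/10)^2: pole of order 2 at -1/10, modulus 1/10.
The radius of convergence is the smallest modulus among the singular points: 1/10.
At the order-2 pole -1/10 set g(ρ) = (ρ - (-1/10))^2*f(ρ) = -3/2.
Order-2 pole: residue = g'(a); g'(-1/10) = 0, so the residue is 0.

Radius of convergence at 0: 1/10.
At -1/10: a pole of order 2; residue 0.


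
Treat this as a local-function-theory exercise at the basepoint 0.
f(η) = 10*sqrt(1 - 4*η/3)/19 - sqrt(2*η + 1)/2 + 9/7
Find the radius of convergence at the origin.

Branch term (-1/2)*sqrt(1 - η/(-1/2)): its argument vanishes at η = -1/2, a square-root branch point, modulus 1/2.
Branch term (10/19)*sqrt(1 - η/(3/4)): its argument vanishes at η = 3/4, a square-root branch point, modulus 3/4.
The radius of convergence is the smallest modulus among the singular points: 1/2.

The radius of convergence is 1/2.


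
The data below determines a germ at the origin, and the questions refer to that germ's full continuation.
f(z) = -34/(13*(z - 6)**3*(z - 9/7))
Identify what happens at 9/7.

The point is a pole of order 1.

The denominator factor z - 9/7 vanishes at 9/7 and appears to the power 1; the numerator there equals -34/13, nonzero, and no other factor vanishes.
Hence a pole whose order is the multiplicity, 1.


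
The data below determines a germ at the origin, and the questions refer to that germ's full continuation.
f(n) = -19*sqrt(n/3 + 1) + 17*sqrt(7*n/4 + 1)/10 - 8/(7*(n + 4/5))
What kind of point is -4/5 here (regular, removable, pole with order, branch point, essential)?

The denominator factor n + 4/5 vanishes at -4/5 and appears to the power 1; the numerator there equals -8/7, nonzero, and no other factor vanishes.
The branch terms are analytic at this point.
Hence a pole whose order is the multiplicity, 1.

The point is a pole of order 1.


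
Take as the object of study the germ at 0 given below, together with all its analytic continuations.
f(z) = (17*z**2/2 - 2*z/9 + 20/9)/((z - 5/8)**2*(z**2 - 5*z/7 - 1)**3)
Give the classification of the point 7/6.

The point is a regular point.

Denominator factors: z - 5/8 = 13/24 at z = 7/6; z**2 - 5*z/7 - 1 = -17/36 at z = 7/6 — none vanishes.
So the germ continues analytically to 7/6.


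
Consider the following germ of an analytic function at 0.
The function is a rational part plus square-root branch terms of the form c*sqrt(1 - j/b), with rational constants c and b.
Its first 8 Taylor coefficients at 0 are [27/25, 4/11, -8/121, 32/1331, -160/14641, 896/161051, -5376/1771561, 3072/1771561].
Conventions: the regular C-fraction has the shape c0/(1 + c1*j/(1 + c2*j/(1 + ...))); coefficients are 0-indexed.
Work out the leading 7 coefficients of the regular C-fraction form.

The regular C-fraction coefficients are [27/25, -100/297, 14/27, 54/847, 254/847, 14/127, 354/1397].

Taylor coefficients (read off): a_0 = 27/25, a_1 = 4/11, a_2 = -8/121, a_3 = 32/1331, a_4 = -160/14641, a_5 = 896/161051, a_6 = -5376/1771561.
c0 = a_0 = 27/25. Peel one level at a time: if S = 1 + c*j/S' with S'(0) = 1, then c is the j-coefficient of S and S' = c*j/(S - 1).
S_1 = c0/f = 1 + (-100/297)*j + (1400/8019)*j^2 + ...; c1 = -100/297.
S_2 = c1*j/(S_1 - 1) = 1 + (14/27)*j + (-4/121)*j^2 + ...; c2 = 14/27.
S_3 = c2*j/(S_2 - 1) = 1 + (54/847)*j + (-13716/717409)*j^2 + ...; c3 = 54/847.
S_4 = c3*j/(S_3 - 1) = 1 + (254/847)*j + (-4/121)*j^2 + ...; c4 = 254/847.
S_5 = c4*j/(S_4 - 1) = 1 + (14/127)*j + (-4956/177419)*j^2 + ...; c5 = 14/127.
S_6 = c5*j/(S_5 - 1) = 1 + (354/1397)*j + ...; c6 = 354/1397.


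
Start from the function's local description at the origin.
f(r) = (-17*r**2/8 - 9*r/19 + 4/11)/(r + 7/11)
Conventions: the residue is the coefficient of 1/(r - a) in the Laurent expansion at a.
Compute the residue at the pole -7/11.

At the order-1 pole -7/11 set g(r) = (r - (-7/11))*f(r) = -17*r**2/8 - 9*r/19 + 4/11.
Simple pole: residue = g(a) at a = -7/11, which is -3595/18392.

The residue is -3595/18392.


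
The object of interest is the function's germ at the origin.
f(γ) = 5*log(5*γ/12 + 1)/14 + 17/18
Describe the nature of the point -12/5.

The term (5/14)*log(1 - γ/(-12/5)) has argument 1 - -12/5/(-12/5) = 0 at -12/5: a logarithmic (infinitely-sheeted) branch point; the remaining terms are analytic or single-valued there.

The point is a logarithmic branch point.


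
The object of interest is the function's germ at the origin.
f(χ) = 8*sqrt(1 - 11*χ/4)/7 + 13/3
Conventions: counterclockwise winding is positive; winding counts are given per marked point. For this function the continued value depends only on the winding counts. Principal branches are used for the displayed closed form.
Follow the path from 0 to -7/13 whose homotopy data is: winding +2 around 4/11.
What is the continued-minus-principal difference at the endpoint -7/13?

Continued minus principal equals 0.

The rational part is single-valued and drops out of the difference; each branch term changes only by its own monodromy.
(8/7)*sqrt(1 - χ/(4/11)): winding +2 is even, the square root returns to the same sheet, contribution 0.
Summing the contributions at χ = -7/13 gives 0.


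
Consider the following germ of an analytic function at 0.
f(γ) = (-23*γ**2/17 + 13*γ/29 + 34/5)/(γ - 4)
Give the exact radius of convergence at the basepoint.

Denominator factor (γ - 4): pole of order 1 at 4, modulus 4.
The radius of convergence is the smallest modulus among the singular points: 4.

The radius of convergence is 4.


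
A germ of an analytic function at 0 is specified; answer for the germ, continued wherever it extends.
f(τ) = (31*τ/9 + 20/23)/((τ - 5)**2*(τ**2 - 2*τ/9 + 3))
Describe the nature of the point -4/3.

The point is a regular point.

Denominator factors: τ**2 - 2*τ/9 + 3 = 137/27 at τ = -4/3; τ - 5 = -19/3 at τ = -4/3 — none vanishes.
So the germ continues analytically to -4/3.


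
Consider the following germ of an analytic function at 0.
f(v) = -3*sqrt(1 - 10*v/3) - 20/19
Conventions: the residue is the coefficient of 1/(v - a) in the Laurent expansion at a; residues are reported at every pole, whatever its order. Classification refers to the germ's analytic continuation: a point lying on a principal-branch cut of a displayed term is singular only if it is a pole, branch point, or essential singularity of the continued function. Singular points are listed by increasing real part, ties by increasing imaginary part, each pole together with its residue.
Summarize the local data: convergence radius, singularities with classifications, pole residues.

Radius of convergence at 0: 3/10.
At 3/10: an algebraic (square-root) branch point.

Branch term (-3)*sqrt(1 - v/(3/10)): its argument vanishes at v = 3/10, a square-root branch point, modulus 3/10.
The radius of convergence is the smallest modulus among the singular points: 3/10.


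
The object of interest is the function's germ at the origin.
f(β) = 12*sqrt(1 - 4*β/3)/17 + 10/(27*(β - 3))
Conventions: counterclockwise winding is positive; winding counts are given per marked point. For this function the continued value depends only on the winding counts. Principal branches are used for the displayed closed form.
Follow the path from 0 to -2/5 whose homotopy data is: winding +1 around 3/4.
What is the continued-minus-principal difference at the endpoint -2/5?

The rational part is single-valued and drops out of the difference; each branch term changes only by its own monodromy.
(12/17)*sqrt(1 - β/(3/4)): winding +1 is odd, the square root flips sign, contributing -2*(12/17)*sqrt(1 - (-2/5)/(3/4)) = -2*(12/17)*sqrt(23/15) = -(8/85)*sqrt(345).
Summing the contributions at β = -2/5 gives -(8/85)*sqrt(345).

Continued minus principal equals -(8/85)*sqrt(345).


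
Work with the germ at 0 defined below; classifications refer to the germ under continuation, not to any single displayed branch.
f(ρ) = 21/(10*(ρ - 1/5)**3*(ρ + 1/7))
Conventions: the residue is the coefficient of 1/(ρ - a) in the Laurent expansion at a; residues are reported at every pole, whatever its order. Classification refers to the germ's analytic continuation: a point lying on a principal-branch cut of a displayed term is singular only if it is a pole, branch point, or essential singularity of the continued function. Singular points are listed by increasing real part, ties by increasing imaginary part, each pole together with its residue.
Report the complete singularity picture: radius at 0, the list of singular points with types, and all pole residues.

Denominator factor (ρ - 1/5)^3: pole of order 3 at 1/5, modulus 1/5.
Denominator factor (ρ + 1/7): pole of order 1 at -1/7, modulus 1/7.
The radius of convergence is the smallest modulus among the singular points: 1/7.
At the order-1 pole -1/7 set g(ρ) = (ρ - (-1/7))*f(ρ) = 21/(10*(ρ - 1/5)**3).
Simple pole: residue = g(a) at a = -1/7, which is -60025/1152.
At the order-3 pole 1/5 set g(ρ) = (ρ - (1/5))^3*f(ρ) = 21/(10*(ρ + 1/7)).
Order-3 pole: residue = g''(a)/2; g''(1/5) = 60025/576, so the residue is 60025/1152.
List the singular points by increasing real part (a conjugate pair: the negative imaginary part first).

Radius of convergence at 0: 1/7.
At -1/7: a pole of order 1; residue -60025/1152.
At 1/5: a pole of order 3; residue 60025/1152.


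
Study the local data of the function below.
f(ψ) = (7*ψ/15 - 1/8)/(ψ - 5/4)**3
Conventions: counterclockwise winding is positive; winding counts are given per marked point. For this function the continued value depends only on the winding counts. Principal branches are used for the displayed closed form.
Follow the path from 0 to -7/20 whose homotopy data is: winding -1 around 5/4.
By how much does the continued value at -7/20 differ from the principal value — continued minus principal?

The function is rational, hence single-valued: continuing it around any pole returns the same value, so the difference is 0.

Continued minus principal equals 0.


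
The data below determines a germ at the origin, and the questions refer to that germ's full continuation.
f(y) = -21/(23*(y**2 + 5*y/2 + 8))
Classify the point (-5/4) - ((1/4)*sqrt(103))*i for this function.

The point is a pole of order 1.

The denominator factor y**2 + 5*y/2 + 8 vanishes at (-5/4) - ((1/4)*sqrt(103))*i and appears to the power 1; the numerator there equals -21/23, nonzero, and no other factor vanishes.
Hence a pole whose order is the multiplicity, 1.


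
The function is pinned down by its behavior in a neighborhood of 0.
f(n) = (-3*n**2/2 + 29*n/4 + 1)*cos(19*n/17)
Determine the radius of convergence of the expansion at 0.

The radius of convergence is infinite.

The factor cos(19*n/17) is entire and contributes no finite singular point.
The polynomial part has no poles.
No finite singular points: the Taylor series at 0 converges everywhere.


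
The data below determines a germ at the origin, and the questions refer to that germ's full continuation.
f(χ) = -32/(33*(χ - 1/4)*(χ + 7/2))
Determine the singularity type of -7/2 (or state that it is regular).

The point is a pole of order 1.

The denominator factor χ + 7/2 vanishes at -7/2 and appears to the power 1; the numerator there equals -32/33, nonzero, and no other factor vanishes.
Hence a pole whose order is the multiplicity, 1.


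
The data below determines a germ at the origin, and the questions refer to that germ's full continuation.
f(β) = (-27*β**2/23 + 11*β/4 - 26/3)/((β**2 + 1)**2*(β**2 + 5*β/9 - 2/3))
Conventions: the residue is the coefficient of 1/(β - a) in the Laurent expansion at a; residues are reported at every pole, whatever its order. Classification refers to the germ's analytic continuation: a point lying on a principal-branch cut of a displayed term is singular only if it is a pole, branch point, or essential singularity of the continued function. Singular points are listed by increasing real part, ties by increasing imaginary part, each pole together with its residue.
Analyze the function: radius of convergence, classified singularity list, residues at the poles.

Denominator factor (β**2 + 1)^2: discriminant -4, complex-conjugate roots (1)*i and -(1)*i; poles of order 2, moduli 1 and 1.
Denominator factor (β**2 + 5*β/9 - 2/3): discriminant 241/81, real irrational roots -5/18 + (1/18)*sqrt(241) and -5/18 - (1/18)*sqrt(241); poles of order 1, moduli -5/18 + (1/18)*sqrt(241) and 5/18 + (1/18)*sqrt(241).
The radius of convergence is the smallest modulus among the singular points: -5/18 + (1/18)*sqrt(241).
The factor β**2 + 5*β/9 - 2/3 splits as (β - a)(β - a') with a = -5/18 - (1/18)*sqrt(241), a' = -5/18 + (1/18)*sqrt(241). At the order-1 pole a set g(β) = (β - a)*f(β) = [(-27*β**2/23 + 11*β/4 - 26/3)/(β**2 + 1)**2] / (β - a').
Simple pole: residue = g(a) at a = -5/18 - (1/18)*sqrt(241), which is -216537/460000 + (13791423/110860000)*sqrt(241).
The factor β**2 + 1 splits as (β - a)(β - a') with a = -(1)*i, a' = (1)*i. At the order-2 pole a set g(β) = (β - a)^2*f(β) = [(-27*β**2/23 + 11*β/4 - 26/3)/(β**2 + 5*β/9 - 2/3)] / (β - a')^2.
Order-2 pole: residue = g'(a); g'(-(1)*i) = (216537/460000) + (614133/230000)*i, so the residue is (216537/460000) + (614133/230000)*i.
The factor β**2 + 1 splits as (β - a)(β - a') with a = (1)*i, a' = -(1)*i. At the order-2 pole a set g(β) = (β - a)^2*f(β) = [(-27*β**2/23 + 11*β/4 - 26/3)/(β**2 + 5*β/9 - 2/3)] / (β - a')^2.
Order-2 pole: residue = g'(a); g'((1)*i) = (216537/460000) - (614133/230000)*i, so the residue is (216537/460000) - (614133/230000)*i.
The factor β**2 + 5*β/9 - 2/3 splits as (β - a)(β - a') with a = -5/18 + (1/18)*sqrt(241), a' = -5/18 - (1/18)*sqrt(241). At the order-1 pole a set g(β) = (β - a)*f(β) = [(-27*β**2/23 + 11*β/4 - 26/3)/(β**2 + 1)**2] / (β - a').
Simple pole: residue = g(a) at a = -5/18 + (1/18)*sqrt(241), which is -216537/460000 - (13791423/110860000)*sqrt(241).
List the singular points by increasing real part (a conjugate pair: the negative imaginary part first).

Radius of convergence at 0: -5/18 + (1/18)*sqrt(241).
At -5/18 - (1/18)*sqrt(241): a pole of order 1; residue -216537/460000 + (13791423/110860000)*sqrt(241).
At -(1)*i: a pole of order 2; residue (216537/460000) + (614133/230000)*i.
At (1)*i: a pole of order 2; residue (216537/460000) - (614133/230000)*i.
At -5/18 + (1/18)*sqrt(241): a pole of order 1; residue -216537/460000 - (13791423/110860000)*sqrt(241).


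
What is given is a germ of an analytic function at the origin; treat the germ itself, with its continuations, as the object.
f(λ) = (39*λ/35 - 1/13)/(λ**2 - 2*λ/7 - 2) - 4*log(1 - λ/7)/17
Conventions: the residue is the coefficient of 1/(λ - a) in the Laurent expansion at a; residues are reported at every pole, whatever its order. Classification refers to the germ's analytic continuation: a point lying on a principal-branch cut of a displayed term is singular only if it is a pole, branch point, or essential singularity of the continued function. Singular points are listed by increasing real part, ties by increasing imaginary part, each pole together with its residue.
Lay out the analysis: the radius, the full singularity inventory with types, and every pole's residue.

Denominator factor (λ**2 - 2*λ/7 - 2): discriminant 396/49, real irrational roots 1/7 + (3/7)*sqrt(11) and 1/7 - (3/7)*sqrt(11); poles of order 1, moduli 1/7 + (3/7)*sqrt(11) and -1/7 + (3/7)*sqrt(11).
Branch term (-4/17)*log(1 - λ/(7)): its argument vanishes at λ = 7, a logarithmic branch point, modulus 7.
The radius of convergence is the smallest modulus among the singular points: -1/7 + (3/7)*sqrt(11).
The branch term is analytic at 1/7 - (3/7)*sqrt(11) and contributes nothing to the residue; only the rational part matters.
The factor λ**2 - 2*λ/7 - 2 splits as (λ - a)(λ - a') with a = 1/7 - (3/7)*sqrt(11), a' = 1/7 + (3/7)*sqrt(11). At the order-1 pole a set g(λ) = (λ - a)*(rational part) = [39*λ/35 - 1/13] / (λ - a').
Simple pole: residue = g(a) at a = 1/7 - (3/7)*sqrt(11), which is 39/70 - (131/15015)*sqrt(11).
The branch term is analytic at 1/7 + (3/7)*sqrt(11) and contributes nothing to the residue; only the rational part matters.
The factor λ**2 - 2*λ/7 - 2 splits as (λ - a)(λ - a') with a = 1/7 + (3/7)*sqrt(11), a' = 1/7 - (3/7)*sqrt(11). At the order-1 pole a set g(λ) = (λ - a)*(rational part) = [39*λ/35 - 1/13] / (λ - a').
Simple pole: residue = g(a) at a = 1/7 + (3/7)*sqrt(11), which is 39/70 + (131/15015)*sqrt(11).
List the singular points by increasing real part (a conjugate pair: the negative imaginary part first).

Radius of convergence at 0: -1/7 + (3/7)*sqrt(11).
At 1/7 - (3/7)*sqrt(11): a pole of order 1; residue 39/70 - (131/15015)*sqrt(11).
At 1/7 + (3/7)*sqrt(11): a pole of order 1; residue 39/70 + (131/15015)*sqrt(11).
At 7: a logarithmic branch point.


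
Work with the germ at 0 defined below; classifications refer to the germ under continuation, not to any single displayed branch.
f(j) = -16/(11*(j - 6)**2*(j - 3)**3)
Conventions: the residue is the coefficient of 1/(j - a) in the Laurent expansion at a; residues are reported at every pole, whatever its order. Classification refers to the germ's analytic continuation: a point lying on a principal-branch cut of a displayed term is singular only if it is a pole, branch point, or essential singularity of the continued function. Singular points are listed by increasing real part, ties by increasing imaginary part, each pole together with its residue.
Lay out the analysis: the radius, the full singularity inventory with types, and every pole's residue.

Radius of convergence at 0: 3.
At 3: a pole of order 3; residue -16/297.
At 6: a pole of order 2; residue 16/297.

Denominator factor (j - 6)^2: pole of order 2 at 6, modulus 6.
Denominator factor (j - 3)^3: pole of order 3 at 3, modulus 3.
The radius of convergence is the smallest modulus among the singular points: 3.
At the order-3 pole 3 set g(j) = (j - (3))^3*f(j) = -16/(11*(j - 6)**2).
Order-3 pole: residue = g''(a)/2; g''(3) = -32/297, so the residue is -16/297.
At the order-2 pole 6 set g(j) = (j - (6))^2*f(j) = -16/(11*(j - 3)**3).
Order-2 pole: residue = g'(a); g'(6) = 16/297, so the residue is 16/297.
List the singular points by increasing real part (a conjugate pair: the negative imaginary part first).


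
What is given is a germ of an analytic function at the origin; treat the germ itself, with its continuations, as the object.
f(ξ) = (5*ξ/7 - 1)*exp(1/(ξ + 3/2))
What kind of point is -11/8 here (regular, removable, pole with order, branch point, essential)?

The point is a regular point.

There is no denominator, hence no pole anywhere.
The essential point of exp(1/(ξ - (-3/2))) is -3/2, not -11/8.
So the germ continues analytically to -11/8.


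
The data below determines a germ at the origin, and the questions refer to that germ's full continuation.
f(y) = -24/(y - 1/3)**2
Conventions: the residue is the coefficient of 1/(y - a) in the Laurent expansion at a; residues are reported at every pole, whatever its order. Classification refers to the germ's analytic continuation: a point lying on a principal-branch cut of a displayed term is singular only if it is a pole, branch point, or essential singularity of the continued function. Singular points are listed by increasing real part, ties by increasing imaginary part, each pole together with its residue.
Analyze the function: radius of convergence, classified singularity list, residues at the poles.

Denominator factor (y - 1/3)^2: pole of order 2 at 1/3, modulus 1/3.
The radius of convergence is the smallest modulus among the singular points: 1/3.
At the order-2 pole 1/3 set g(y) = (y - (1/3))^2*f(y) = -24.
Order-2 pole: residue = g'(a); g'(1/3) = 0, so the residue is 0.

Radius of convergence at 0: 1/3.
At 1/3: a pole of order 2; residue 0.


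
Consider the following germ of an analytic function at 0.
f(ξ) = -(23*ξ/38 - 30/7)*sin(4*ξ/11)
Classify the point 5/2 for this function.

The point is a regular point.

There is no denominator, hence no pole anywhere.
The factor -sin(4*ξ/11) is entire.
So the germ continues analytically to 5/2.


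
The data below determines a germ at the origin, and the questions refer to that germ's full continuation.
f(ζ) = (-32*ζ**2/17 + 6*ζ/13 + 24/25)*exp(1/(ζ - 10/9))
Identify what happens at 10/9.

The exponent 1/(ζ - (10/9)) has a pole at 10/9, so exp(1/(ζ - (10/9))) takes every nonzero value near it: an essential singularity (not a pole of any order).

The point is an essential singularity.
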